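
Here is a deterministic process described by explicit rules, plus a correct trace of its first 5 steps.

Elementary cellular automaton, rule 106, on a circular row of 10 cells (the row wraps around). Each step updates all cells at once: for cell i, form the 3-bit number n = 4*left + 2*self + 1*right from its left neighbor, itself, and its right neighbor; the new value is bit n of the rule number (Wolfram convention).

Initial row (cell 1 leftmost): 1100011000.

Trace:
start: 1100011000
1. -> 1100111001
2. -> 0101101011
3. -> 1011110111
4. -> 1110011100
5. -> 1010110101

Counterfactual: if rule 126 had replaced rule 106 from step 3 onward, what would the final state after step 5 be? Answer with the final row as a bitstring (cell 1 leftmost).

(re-executing steps 3..5 under rule 126; state before step 3: 0101101011)
3. -> 1111111111
4. -> 0000000000
5. -> 0000000000

0000000000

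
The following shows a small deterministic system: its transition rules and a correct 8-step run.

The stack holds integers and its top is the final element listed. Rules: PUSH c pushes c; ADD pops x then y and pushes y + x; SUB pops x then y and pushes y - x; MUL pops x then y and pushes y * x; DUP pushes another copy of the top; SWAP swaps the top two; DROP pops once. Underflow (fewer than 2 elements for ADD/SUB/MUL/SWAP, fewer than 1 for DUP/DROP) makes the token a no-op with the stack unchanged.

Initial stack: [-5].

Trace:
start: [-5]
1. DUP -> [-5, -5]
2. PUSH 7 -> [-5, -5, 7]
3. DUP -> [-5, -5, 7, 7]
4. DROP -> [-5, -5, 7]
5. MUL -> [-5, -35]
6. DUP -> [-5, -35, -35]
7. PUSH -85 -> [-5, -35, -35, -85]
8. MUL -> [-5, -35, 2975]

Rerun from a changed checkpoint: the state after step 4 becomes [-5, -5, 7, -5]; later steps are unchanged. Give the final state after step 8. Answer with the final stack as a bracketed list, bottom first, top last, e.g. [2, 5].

state after step 4 := [-5, -5, 7, -5]
5. MUL -> [-5, -5, -35]
6. DUP -> [-5, -5, -35, -35]
7. PUSH -85 -> [-5, -5, -35, -35, -85]
8. MUL -> [-5, -5, -35, 2975]

[-5, -5, -35, 2975]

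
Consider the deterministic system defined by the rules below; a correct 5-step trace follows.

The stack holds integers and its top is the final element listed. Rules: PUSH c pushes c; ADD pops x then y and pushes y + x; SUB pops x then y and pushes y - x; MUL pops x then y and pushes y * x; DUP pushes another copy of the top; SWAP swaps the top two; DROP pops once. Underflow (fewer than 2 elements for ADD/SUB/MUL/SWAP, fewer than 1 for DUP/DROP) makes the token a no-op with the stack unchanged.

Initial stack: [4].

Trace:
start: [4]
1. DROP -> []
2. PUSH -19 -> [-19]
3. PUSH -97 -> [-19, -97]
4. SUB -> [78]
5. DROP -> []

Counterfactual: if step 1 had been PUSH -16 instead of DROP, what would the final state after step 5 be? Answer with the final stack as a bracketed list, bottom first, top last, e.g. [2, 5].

(re-executing from step 1 with the substitution; state before step 1: [4])
1. PUSH -16 -> [4, -16]
2. PUSH -19 -> [4, -16, -19]
3. PUSH -97 -> [4, -16, -19, -97]
4. SUB -> [4, -16, 78]
5. DROP -> [4, -16]

[4, -16]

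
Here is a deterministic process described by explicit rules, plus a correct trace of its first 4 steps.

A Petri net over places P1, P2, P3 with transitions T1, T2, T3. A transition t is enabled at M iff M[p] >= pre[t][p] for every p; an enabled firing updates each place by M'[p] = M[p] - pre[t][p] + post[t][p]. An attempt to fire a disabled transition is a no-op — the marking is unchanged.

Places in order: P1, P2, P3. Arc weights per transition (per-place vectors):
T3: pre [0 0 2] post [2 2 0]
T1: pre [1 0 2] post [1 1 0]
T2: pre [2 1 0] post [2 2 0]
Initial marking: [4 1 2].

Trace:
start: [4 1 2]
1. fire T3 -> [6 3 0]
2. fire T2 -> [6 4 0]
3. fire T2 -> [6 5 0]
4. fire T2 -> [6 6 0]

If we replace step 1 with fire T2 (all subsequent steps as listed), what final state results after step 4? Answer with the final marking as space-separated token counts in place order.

(re-executing from step 1 with the substitution; state before step 1: [4 1 2])
1. fire T2 -> [4 2 2]
2. fire T2 -> [4 3 2]
3. fire T2 -> [4 4 2]
4. fire T2 -> [4 5 2]

4 5 2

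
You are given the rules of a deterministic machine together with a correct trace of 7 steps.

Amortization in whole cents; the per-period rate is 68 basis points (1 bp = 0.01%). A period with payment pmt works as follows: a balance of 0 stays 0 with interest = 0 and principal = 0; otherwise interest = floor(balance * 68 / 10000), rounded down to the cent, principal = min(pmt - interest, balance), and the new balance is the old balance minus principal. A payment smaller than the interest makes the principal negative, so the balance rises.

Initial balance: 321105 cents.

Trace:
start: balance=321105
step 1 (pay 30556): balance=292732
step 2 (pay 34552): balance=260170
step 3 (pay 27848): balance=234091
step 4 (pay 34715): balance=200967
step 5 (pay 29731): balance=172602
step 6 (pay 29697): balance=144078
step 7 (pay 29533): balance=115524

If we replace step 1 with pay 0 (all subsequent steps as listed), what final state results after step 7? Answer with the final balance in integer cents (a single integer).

147349

(re-executing from step 1 with the substitution; state before step 1: balance=321105)
step 1 (pay 0): balance=323288
step 2 (pay 34552): balance=290934
step 3 (pay 27848): balance=265064
step 4 (pay 34715): balance=232151
step 5 (pay 29731): balance=203998
step 6 (pay 29697): balance=175688
step 7 (pay 29533): balance=147349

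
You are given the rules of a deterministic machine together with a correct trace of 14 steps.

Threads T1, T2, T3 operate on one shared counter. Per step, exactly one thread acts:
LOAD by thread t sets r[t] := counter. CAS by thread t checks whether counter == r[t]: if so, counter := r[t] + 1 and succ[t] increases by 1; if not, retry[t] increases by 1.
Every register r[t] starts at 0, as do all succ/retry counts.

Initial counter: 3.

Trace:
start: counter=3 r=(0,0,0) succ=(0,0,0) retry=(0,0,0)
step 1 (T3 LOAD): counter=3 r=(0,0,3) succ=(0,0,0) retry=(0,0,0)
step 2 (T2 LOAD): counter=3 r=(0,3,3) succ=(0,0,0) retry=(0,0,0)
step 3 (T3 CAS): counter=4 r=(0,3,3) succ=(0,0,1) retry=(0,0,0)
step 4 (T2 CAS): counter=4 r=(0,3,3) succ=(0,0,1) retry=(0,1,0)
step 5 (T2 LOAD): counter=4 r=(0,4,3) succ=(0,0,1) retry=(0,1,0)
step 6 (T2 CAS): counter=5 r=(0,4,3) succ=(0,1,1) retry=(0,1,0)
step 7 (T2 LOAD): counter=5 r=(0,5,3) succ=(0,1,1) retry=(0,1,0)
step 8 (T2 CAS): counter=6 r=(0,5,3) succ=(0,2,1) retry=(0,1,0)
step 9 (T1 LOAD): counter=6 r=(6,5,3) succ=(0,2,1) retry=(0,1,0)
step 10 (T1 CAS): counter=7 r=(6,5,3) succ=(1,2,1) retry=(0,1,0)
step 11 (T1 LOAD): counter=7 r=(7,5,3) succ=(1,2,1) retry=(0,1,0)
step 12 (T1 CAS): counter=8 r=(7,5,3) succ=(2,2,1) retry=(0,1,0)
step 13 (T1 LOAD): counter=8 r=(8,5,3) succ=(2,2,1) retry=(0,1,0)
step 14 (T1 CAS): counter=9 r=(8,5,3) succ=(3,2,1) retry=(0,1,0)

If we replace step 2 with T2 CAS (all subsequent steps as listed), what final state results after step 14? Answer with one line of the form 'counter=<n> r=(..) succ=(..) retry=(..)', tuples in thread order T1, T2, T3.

(re-executing from step 2 with the substitution; state before step 2: counter=3 r=(0,0,3) succ=(0,0,0) retry=(0,0,0))
step 2 (T2 CAS): counter=3 r=(0,0,3) succ=(0,0,0) retry=(0,1,0)
step 3 (T3 CAS): counter=4 r=(0,0,3) succ=(0,0,1) retry=(0,1,0)
step 4 (T2 CAS): counter=4 r=(0,0,3) succ=(0,0,1) retry=(0,2,0)
step 5 (T2 LOAD): counter=4 r=(0,4,3) succ=(0,0,1) retry=(0,2,0)
step 6 (T2 CAS): counter=5 r=(0,4,3) succ=(0,1,1) retry=(0,2,0)
step 7 (T2 LOAD): counter=5 r=(0,5,3) succ=(0,1,1) retry=(0,2,0)
step 8 (T2 CAS): counter=6 r=(0,5,3) succ=(0,2,1) retry=(0,2,0)
step 9 (T1 LOAD): counter=6 r=(6,5,3) succ=(0,2,1) retry=(0,2,0)
step 10 (T1 CAS): counter=7 r=(6,5,3) succ=(1,2,1) retry=(0,2,0)
step 11 (T1 LOAD): counter=7 r=(7,5,3) succ=(1,2,1) retry=(0,2,0)
step 12 (T1 CAS): counter=8 r=(7,5,3) succ=(2,2,1) retry=(0,2,0)
step 13 (T1 LOAD): counter=8 r=(8,5,3) succ=(2,2,1) retry=(0,2,0)
step 14 (T1 CAS): counter=9 r=(8,5,3) succ=(3,2,1) retry=(0,2,0)

counter=9 r=(8,5,3) succ=(3,2,1) retry=(0,2,0)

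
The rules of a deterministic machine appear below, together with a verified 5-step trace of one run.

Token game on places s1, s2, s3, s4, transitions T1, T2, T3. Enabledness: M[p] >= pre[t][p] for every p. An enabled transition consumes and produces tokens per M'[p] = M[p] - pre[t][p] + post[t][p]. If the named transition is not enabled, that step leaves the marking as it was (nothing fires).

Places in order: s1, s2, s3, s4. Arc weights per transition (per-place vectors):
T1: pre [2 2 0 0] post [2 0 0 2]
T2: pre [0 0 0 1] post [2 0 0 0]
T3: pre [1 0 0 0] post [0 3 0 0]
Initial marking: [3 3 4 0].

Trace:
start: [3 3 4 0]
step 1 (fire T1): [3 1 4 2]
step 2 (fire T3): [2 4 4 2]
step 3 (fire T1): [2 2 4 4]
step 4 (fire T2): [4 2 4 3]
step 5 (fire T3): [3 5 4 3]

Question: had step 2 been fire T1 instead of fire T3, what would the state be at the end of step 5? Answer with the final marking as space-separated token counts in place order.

4 4 4 1

(re-executing from step 2 with the substitution; state before step 2: [3 1 4 2])
step 2 (fire T1): [3 1 4 2]
step 3 (fire T1): [3 1 4 2]
step 4 (fire T2): [5 1 4 1]
step 5 (fire T3): [4 4 4 1]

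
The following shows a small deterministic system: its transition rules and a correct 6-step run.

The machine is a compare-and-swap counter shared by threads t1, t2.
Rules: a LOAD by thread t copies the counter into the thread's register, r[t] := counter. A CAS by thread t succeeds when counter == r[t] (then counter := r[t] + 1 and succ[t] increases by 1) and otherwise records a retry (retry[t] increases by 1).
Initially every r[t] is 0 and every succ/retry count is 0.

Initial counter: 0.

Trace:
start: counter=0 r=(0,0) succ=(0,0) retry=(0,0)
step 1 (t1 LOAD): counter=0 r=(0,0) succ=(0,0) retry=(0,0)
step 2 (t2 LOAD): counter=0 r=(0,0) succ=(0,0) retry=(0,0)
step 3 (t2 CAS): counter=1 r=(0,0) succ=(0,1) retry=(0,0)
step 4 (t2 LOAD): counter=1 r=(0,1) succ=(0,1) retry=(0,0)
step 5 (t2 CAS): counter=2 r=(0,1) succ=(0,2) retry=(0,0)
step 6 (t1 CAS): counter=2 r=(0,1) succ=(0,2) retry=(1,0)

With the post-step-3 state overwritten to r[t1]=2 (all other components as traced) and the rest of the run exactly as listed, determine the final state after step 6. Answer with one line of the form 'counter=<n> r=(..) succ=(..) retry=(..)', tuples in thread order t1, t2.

state after step 3 := counter=1 r=(2,0) succ=(0,1) retry=(0,0)
step 4 (t2 LOAD): counter=1 r=(2,1) succ=(0,1) retry=(0,0)
step 5 (t2 CAS): counter=2 r=(2,1) succ=(0,2) retry=(0,0)
step 6 (t1 CAS): counter=3 r=(2,1) succ=(1,2) retry=(0,0)

counter=3 r=(2,1) succ=(1,2) retry=(0,0)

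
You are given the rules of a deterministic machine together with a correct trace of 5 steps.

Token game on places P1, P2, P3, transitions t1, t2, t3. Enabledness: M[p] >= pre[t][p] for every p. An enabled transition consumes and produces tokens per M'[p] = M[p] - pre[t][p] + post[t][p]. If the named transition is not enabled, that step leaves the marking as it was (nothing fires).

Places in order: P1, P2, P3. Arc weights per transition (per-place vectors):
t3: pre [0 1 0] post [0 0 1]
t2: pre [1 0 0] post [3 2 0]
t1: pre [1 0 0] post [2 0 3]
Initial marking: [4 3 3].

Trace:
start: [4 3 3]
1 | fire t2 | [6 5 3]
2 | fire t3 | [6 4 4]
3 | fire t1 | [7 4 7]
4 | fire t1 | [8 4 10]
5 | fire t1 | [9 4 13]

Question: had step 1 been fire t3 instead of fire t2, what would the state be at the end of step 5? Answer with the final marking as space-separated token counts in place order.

7 1 14

(re-executing from step 1 with the substitution; state before step 1: [4 3 3])
1 | fire t3 | [4 2 4]
2 | fire t3 | [4 1 5]
3 | fire t1 | [5 1 8]
4 | fire t1 | [6 1 11]
5 | fire t1 | [7 1 14]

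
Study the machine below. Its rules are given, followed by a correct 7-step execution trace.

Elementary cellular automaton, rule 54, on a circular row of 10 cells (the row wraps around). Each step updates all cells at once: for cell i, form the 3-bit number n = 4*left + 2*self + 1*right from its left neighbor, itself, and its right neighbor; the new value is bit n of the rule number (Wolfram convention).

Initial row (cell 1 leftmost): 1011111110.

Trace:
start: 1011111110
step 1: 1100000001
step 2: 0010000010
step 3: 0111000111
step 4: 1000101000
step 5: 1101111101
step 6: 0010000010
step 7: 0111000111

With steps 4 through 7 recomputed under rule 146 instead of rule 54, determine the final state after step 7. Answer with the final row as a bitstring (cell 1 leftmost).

(re-executing steps 4..7 under rule 146; state before step 4: 0111000111)
step 4: 0010101010
step 5: 0100000001
step 6: 0010000010
step 7: 0101000101

0101000101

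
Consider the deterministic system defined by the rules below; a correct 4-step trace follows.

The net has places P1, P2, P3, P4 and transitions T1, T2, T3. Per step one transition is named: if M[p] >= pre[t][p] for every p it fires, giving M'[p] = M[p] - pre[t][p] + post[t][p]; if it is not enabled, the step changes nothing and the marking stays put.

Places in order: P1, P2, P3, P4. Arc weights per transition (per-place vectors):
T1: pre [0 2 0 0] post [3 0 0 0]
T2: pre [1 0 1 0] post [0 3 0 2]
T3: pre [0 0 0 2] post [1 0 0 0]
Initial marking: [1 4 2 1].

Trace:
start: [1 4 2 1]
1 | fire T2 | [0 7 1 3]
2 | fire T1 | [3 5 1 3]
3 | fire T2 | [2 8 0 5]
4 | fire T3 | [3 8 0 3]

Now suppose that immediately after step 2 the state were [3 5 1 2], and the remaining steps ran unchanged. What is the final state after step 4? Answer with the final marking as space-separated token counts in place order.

3 8 0 2

state after step 2 := [3 5 1 2]
3 | fire T2 | [2 8 0 4]
4 | fire T3 | [3 8 0 2]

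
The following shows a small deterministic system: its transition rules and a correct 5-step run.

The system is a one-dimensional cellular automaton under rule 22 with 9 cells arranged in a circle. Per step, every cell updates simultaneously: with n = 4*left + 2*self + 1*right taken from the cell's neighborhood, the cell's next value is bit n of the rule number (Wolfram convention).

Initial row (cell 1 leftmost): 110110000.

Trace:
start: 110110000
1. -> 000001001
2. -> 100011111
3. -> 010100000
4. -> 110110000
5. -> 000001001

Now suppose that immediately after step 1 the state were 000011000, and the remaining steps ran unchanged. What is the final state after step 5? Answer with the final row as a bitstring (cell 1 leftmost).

011000011

state after step 1 := 000011000
2. -> 000100100
3. -> 001111110
4. -> 010000001
5. -> 011000011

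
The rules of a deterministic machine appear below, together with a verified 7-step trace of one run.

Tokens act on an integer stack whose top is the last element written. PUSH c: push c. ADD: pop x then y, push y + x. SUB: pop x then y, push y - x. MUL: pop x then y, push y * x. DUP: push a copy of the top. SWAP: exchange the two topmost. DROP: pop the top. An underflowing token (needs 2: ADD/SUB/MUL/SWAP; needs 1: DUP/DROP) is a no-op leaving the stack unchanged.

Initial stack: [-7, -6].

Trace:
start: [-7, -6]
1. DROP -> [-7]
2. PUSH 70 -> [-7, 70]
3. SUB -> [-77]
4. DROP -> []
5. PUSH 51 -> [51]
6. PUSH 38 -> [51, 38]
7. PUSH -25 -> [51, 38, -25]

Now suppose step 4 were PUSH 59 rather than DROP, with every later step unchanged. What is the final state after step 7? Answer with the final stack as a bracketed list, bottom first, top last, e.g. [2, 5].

[-77, 59, 51, 38, -25]

(re-executing from step 4 with the substitution; state before step 4: [-77])
4. PUSH 59 -> [-77, 59]
5. PUSH 51 -> [-77, 59, 51]
6. PUSH 38 -> [-77, 59, 51, 38]
7. PUSH -25 -> [-77, 59, 51, 38, -25]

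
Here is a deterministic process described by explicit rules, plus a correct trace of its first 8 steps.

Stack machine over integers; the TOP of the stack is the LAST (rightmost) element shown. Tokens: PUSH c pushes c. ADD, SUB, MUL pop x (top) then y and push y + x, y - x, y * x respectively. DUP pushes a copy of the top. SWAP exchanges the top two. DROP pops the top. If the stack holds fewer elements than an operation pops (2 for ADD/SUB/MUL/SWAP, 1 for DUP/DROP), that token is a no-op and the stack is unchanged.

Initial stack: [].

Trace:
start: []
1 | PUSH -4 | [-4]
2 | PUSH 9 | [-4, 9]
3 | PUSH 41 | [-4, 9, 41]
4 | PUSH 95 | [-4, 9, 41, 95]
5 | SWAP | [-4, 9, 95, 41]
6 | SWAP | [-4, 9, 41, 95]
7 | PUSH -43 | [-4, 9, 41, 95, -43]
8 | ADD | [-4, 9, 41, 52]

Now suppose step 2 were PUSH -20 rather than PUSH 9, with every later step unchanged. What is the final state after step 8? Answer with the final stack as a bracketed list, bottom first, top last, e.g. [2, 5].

(re-executing from step 2 with the substitution; state before step 2: [-4])
2 | PUSH -20 | [-4, -20]
3 | PUSH 41 | [-4, -20, 41]
4 | PUSH 95 | [-4, -20, 41, 95]
5 | SWAP | [-4, -20, 95, 41]
6 | SWAP | [-4, -20, 41, 95]
7 | PUSH -43 | [-4, -20, 41, 95, -43]
8 | ADD | [-4, -20, 41, 52]

[-4, -20, 41, 52]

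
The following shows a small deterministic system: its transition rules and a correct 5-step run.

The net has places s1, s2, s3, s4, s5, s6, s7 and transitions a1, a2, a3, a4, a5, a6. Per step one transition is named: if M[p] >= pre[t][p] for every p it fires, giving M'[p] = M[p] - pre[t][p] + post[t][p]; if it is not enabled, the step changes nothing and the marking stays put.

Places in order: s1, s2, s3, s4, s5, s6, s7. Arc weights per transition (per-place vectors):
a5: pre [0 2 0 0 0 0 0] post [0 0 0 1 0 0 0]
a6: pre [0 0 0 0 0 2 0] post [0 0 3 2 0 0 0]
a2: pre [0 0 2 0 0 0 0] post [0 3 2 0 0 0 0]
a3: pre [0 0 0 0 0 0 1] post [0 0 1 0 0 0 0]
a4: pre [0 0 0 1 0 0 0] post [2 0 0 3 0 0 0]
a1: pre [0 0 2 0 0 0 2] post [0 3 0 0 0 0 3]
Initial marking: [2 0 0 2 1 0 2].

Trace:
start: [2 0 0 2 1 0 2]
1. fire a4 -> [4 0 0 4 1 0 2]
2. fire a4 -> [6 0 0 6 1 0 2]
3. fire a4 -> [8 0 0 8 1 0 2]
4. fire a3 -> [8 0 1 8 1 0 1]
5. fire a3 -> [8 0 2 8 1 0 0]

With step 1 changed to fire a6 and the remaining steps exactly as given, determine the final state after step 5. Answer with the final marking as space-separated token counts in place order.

6 0 2 6 1 0 0

(re-executing from step 1 with the substitution; state before step 1: [2 0 0 2 1 0 2])
1. fire a6 -> [2 0 0 2 1 0 2]
2. fire a4 -> [4 0 0 4 1 0 2]
3. fire a4 -> [6 0 0 6 1 0 2]
4. fire a3 -> [6 0 1 6 1 0 1]
5. fire a3 -> [6 0 2 6 1 0 0]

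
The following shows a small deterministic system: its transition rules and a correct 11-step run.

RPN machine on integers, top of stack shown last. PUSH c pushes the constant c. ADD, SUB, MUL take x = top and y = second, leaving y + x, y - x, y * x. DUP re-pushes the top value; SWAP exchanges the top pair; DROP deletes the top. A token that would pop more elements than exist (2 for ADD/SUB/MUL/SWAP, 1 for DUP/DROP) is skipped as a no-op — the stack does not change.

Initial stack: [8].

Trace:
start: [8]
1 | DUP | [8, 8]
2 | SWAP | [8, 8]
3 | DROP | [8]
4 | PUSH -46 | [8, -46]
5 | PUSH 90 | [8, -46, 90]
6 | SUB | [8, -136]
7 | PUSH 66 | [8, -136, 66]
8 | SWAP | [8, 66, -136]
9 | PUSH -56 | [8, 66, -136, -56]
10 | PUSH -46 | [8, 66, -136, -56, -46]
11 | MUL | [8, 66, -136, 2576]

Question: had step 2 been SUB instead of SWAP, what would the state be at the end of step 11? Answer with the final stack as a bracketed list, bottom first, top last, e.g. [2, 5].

[66, -136, 2576]

(re-executing from step 2 with the substitution; state before step 2: [8, 8])
2 | SUB | [0]
3 | DROP | []
4 | PUSH -46 | [-46]
5 | PUSH 90 | [-46, 90]
6 | SUB | [-136]
7 | PUSH 66 | [-136, 66]
8 | SWAP | [66, -136]
9 | PUSH -56 | [66, -136, -56]
10 | PUSH -46 | [66, -136, -56, -46]
11 | MUL | [66, -136, 2576]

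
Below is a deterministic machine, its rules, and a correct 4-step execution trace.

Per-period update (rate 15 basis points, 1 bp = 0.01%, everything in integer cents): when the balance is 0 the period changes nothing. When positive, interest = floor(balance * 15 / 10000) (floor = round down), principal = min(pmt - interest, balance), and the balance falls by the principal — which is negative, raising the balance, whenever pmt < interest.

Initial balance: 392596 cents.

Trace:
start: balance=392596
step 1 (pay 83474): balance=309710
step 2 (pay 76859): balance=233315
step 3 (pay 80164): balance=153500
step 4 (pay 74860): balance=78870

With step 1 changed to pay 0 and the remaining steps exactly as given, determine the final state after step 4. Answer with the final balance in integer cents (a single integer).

(re-executing from step 1 with the substitution; state before step 1: balance=392596)
step 1 (pay 0): balance=393184
step 2 (pay 76859): balance=316914
step 3 (pay 80164): balance=237225
step 4 (pay 74860): balance=162720

162720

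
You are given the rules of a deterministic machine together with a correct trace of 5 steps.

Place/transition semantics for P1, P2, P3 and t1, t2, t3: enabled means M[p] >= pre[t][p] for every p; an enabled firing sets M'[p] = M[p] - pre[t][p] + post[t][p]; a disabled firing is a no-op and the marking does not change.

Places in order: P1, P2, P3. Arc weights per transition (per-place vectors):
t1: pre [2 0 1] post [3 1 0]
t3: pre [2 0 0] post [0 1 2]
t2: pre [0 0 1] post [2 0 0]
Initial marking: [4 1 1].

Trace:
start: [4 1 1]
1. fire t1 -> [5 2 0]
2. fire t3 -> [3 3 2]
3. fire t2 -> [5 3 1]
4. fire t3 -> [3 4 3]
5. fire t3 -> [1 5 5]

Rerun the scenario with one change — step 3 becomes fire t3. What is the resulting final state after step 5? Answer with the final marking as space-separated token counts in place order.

1 4 4

(re-executing from step 3 with the substitution; state before step 3: [3 3 2])
3. fire t3 -> [1 4 4]
4. fire t3 -> [1 4 4]
5. fire t3 -> [1 4 4]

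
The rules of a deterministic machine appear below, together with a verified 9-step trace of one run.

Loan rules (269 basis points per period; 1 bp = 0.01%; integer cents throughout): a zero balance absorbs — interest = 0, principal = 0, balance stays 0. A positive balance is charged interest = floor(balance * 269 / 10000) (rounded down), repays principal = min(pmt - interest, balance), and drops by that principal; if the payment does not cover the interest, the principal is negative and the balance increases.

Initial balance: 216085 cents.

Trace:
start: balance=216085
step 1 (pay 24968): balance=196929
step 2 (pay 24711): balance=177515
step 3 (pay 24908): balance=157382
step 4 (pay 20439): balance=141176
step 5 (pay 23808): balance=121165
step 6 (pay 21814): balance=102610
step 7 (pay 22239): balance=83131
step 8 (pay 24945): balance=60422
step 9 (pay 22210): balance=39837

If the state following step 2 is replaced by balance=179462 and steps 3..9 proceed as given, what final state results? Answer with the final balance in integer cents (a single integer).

state after step 2 := balance=179462
step 3 (pay 24908): balance=159381
step 4 (pay 20439): balance=143229
step 5 (pay 23808): balance=123273
step 6 (pay 21814): balance=104775
step 7 (pay 22239): balance=85354
step 8 (pay 24945): balance=62705
step 9 (pay 22210): balance=42181

42181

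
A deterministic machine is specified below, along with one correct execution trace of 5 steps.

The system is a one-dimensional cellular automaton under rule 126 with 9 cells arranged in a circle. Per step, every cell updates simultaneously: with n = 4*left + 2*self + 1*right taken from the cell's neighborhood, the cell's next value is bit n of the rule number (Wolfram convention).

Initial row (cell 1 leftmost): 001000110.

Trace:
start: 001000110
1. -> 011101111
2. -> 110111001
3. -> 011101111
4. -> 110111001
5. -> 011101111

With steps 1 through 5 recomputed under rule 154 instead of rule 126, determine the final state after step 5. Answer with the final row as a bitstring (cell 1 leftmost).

(re-executing steps 1..5 under rule 154; state before step 1: 001000110)
1. -> 010101101
2. -> 000001000
3. -> 000010100
4. -> 000100010
5. -> 001010101

001010101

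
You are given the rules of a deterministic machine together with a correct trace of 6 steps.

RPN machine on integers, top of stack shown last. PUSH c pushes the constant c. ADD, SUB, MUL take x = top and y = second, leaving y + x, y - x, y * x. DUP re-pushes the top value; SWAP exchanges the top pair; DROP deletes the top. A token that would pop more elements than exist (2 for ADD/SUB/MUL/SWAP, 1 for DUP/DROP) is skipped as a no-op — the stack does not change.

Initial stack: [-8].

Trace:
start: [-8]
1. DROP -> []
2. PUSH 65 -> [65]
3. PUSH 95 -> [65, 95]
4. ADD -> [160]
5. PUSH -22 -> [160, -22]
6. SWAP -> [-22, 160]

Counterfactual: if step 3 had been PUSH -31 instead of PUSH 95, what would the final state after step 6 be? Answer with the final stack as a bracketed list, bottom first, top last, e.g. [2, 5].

(re-executing from step 3 with the substitution; state before step 3: [65])
3. PUSH -31 -> [65, -31]
4. ADD -> [34]
5. PUSH -22 -> [34, -22]
6. SWAP -> [-22, 34]

[-22, 34]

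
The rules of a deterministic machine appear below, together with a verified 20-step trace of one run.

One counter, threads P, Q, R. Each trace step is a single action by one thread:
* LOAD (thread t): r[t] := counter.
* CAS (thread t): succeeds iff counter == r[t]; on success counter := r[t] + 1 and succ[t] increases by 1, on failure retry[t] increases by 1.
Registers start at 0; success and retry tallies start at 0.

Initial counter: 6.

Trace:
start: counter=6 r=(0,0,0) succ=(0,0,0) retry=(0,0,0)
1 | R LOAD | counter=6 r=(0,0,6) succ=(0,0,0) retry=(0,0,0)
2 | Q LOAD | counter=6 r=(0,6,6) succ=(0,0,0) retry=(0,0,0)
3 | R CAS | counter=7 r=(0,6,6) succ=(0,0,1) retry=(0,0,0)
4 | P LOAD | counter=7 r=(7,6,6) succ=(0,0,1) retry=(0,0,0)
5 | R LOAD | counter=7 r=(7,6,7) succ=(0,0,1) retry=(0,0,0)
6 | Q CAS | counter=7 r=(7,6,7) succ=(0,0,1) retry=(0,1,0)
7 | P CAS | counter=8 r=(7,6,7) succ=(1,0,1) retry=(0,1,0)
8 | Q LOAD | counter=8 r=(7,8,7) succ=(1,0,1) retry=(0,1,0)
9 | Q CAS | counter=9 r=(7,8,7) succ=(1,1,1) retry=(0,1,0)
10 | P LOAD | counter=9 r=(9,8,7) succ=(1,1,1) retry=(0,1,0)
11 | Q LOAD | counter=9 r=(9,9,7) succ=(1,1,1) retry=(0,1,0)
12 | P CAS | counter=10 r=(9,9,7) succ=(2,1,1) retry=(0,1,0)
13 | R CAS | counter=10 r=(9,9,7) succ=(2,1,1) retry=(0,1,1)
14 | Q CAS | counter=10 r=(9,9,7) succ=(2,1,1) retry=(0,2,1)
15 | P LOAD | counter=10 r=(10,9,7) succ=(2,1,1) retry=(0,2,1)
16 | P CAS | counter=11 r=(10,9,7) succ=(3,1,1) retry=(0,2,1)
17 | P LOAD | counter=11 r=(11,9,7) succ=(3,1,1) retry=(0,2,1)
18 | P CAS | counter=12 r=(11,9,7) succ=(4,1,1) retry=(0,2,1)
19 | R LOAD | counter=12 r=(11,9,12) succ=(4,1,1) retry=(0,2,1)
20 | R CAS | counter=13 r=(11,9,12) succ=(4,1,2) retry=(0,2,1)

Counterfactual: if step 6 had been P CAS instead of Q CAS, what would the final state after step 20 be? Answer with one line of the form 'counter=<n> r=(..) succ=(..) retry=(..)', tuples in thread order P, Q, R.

counter=13 r=(11,9,12) succ=(4,1,2) retry=(1,1,1)

(re-executing from step 6 with the substitution; state before step 6: counter=7 r=(7,6,7) succ=(0,0,1) retry=(0,0,0))
6 | P CAS | counter=8 r=(7,6,7) succ=(1,0,1) retry=(0,0,0)
7 | P CAS | counter=8 r=(7,6,7) succ=(1,0,1) retry=(1,0,0)
8 | Q LOAD | counter=8 r=(7,8,7) succ=(1,0,1) retry=(1,0,0)
9 | Q CAS | counter=9 r=(7,8,7) succ=(1,1,1) retry=(1,0,0)
10 | P LOAD | counter=9 r=(9,8,7) succ=(1,1,1) retry=(1,0,0)
11 | Q LOAD | counter=9 r=(9,9,7) succ=(1,1,1) retry=(1,0,0)
12 | P CAS | counter=10 r=(9,9,7) succ=(2,1,1) retry=(1,0,0)
13 | R CAS | counter=10 r=(9,9,7) succ=(2,1,1) retry=(1,0,1)
14 | Q CAS | counter=10 r=(9,9,7) succ=(2,1,1) retry=(1,1,1)
15 | P LOAD | counter=10 r=(10,9,7) succ=(2,1,1) retry=(1,1,1)
16 | P CAS | counter=11 r=(10,9,7) succ=(3,1,1) retry=(1,1,1)
17 | P LOAD | counter=11 r=(11,9,7) succ=(3,1,1) retry=(1,1,1)
18 | P CAS | counter=12 r=(11,9,7) succ=(4,1,1) retry=(1,1,1)
19 | R LOAD | counter=12 r=(11,9,12) succ=(4,1,1) retry=(1,1,1)
20 | R CAS | counter=13 r=(11,9,12) succ=(4,1,2) retry=(1,1,1)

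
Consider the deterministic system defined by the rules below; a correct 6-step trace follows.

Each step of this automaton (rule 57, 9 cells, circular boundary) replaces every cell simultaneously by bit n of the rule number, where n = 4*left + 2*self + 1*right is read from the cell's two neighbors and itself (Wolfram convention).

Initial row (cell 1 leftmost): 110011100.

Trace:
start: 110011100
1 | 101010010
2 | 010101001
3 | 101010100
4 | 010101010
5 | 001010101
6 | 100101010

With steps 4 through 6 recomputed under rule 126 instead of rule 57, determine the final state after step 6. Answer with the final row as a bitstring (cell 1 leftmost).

(re-executing steps 4..6 under rule 126; state before step 4: 101010100)
4 | 111111111
5 | 000000000
6 | 000000000

000000000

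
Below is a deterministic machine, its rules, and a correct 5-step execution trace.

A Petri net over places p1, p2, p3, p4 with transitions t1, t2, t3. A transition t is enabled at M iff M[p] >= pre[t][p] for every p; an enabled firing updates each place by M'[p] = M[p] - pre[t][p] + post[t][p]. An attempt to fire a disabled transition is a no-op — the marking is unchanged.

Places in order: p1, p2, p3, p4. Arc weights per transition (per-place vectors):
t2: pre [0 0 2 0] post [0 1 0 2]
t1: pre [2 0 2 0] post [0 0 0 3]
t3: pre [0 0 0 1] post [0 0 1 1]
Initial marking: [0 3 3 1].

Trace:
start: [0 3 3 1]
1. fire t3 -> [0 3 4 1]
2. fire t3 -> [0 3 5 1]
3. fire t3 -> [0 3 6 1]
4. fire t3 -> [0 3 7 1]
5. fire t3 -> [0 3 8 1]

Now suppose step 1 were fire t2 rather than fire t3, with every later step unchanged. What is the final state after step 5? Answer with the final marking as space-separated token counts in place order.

0 4 5 3

(re-executing from step 1 with the substitution; state before step 1: [0 3 3 1])
1. fire t2 -> [0 4 1 3]
2. fire t3 -> [0 4 2 3]
3. fire t3 -> [0 4 3 3]
4. fire t3 -> [0 4 4 3]
5. fire t3 -> [0 4 5 3]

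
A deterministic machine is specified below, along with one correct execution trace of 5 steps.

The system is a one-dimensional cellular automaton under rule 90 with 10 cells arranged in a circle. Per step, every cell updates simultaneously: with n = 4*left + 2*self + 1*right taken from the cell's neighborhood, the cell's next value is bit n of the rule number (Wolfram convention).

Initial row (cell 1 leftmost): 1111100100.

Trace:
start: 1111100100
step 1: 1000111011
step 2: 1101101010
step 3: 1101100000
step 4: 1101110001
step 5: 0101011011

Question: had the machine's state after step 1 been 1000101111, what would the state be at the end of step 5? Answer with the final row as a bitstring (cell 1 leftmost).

state after step 1 := 1000101111
step 2: 1101001000
step 3: 1100110101
step 4: 0111110001
step 5: 0100011010

0100011010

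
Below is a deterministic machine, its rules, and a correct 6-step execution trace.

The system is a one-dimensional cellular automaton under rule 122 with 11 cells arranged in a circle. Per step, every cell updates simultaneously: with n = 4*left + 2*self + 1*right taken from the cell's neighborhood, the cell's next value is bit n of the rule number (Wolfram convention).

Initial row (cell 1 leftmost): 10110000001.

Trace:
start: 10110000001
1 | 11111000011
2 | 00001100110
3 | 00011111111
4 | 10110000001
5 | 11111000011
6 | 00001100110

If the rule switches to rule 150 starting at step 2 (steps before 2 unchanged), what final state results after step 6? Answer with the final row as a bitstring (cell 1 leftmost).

11100000000

(re-executing steps 2..6 under rule 150; state before step 2: 11111000011)
2 | 11110100101
3 | 11100111100
4 | 01011011011
5 | 01000000000
6 | 11100000000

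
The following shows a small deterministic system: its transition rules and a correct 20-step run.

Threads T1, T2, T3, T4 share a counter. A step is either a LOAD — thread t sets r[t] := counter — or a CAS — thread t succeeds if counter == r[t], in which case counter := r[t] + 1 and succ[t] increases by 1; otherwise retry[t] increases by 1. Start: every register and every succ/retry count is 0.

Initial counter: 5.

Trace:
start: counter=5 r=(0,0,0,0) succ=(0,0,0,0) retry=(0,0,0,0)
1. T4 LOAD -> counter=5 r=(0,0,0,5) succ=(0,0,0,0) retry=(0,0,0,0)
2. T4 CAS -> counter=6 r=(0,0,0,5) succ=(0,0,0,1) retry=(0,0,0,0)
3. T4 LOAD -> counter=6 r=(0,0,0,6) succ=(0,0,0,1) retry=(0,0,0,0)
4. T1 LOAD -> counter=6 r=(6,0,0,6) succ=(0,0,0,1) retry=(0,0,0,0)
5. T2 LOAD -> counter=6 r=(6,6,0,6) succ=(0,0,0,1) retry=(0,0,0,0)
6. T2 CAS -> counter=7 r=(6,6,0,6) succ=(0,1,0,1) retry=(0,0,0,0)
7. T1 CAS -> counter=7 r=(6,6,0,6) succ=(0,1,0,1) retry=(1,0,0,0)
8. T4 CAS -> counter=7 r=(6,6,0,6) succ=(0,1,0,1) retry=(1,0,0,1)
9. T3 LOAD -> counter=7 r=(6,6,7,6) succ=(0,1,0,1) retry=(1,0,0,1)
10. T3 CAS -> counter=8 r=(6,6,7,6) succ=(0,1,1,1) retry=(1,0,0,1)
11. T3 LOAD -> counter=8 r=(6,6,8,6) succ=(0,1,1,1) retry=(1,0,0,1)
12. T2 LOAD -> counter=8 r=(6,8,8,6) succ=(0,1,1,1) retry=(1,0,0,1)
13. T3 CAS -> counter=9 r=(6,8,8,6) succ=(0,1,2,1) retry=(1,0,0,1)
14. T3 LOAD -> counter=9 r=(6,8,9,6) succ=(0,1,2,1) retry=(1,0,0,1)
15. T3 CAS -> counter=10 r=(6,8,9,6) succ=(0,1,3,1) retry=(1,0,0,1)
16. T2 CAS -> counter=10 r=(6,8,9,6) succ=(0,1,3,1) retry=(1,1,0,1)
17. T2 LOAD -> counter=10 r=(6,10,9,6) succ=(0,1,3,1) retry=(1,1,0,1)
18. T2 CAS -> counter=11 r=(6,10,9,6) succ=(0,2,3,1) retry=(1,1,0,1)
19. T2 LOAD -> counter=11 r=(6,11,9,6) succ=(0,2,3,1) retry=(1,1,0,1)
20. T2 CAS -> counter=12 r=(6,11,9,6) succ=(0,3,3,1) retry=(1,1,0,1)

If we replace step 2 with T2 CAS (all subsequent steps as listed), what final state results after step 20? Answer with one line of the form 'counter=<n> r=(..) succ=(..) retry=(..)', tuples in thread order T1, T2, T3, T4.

(re-executing from step 2 with the substitution; state before step 2: counter=5 r=(0,0,0,5) succ=(0,0,0,0) retry=(0,0,0,0))
2. T2 CAS -> counter=5 r=(0,0,0,5) succ=(0,0,0,0) retry=(0,1,0,0)
3. T4 LOAD -> counter=5 r=(0,0,0,5) succ=(0,0,0,0) retry=(0,1,0,0)
4. T1 LOAD -> counter=5 r=(5,0,0,5) succ=(0,0,0,0) retry=(0,1,0,0)
5. T2 LOAD -> counter=5 r=(5,5,0,5) succ=(0,0,0,0) retry=(0,1,0,0)
6. T2 CAS -> counter=6 r=(5,5,0,5) succ=(0,1,0,0) retry=(0,1,0,0)
7. T1 CAS -> counter=6 r=(5,5,0,5) succ=(0,1,0,0) retry=(1,1,0,0)
8. T4 CAS -> counter=6 r=(5,5,0,5) succ=(0,1,0,0) retry=(1,1,0,1)
9. T3 LOAD -> counter=6 r=(5,5,6,5) succ=(0,1,0,0) retry=(1,1,0,1)
10. T3 CAS -> counter=7 r=(5,5,6,5) succ=(0,1,1,0) retry=(1,1,0,1)
11. T3 LOAD -> counter=7 r=(5,5,7,5) succ=(0,1,1,0) retry=(1,1,0,1)
12. T2 LOAD -> counter=7 r=(5,7,7,5) succ=(0,1,1,0) retry=(1,1,0,1)
13. T3 CAS -> counter=8 r=(5,7,7,5) succ=(0,1,2,0) retry=(1,1,0,1)
14. T3 LOAD -> counter=8 r=(5,7,8,5) succ=(0,1,2,0) retry=(1,1,0,1)
15. T3 CAS -> counter=9 r=(5,7,8,5) succ=(0,1,3,0) retry=(1,1,0,1)
16. T2 CAS -> counter=9 r=(5,7,8,5) succ=(0,1,3,0) retry=(1,2,0,1)
17. T2 LOAD -> counter=9 r=(5,9,8,5) succ=(0,1,3,0) retry=(1,2,0,1)
18. T2 CAS -> counter=10 r=(5,9,8,5) succ=(0,2,3,0) retry=(1,2,0,1)
19. T2 LOAD -> counter=10 r=(5,10,8,5) succ=(0,2,3,0) retry=(1,2,0,1)
20. T2 CAS -> counter=11 r=(5,10,8,5) succ=(0,3,3,0) retry=(1,2,0,1)

counter=11 r=(5,10,8,5) succ=(0,3,3,0) retry=(1,2,0,1)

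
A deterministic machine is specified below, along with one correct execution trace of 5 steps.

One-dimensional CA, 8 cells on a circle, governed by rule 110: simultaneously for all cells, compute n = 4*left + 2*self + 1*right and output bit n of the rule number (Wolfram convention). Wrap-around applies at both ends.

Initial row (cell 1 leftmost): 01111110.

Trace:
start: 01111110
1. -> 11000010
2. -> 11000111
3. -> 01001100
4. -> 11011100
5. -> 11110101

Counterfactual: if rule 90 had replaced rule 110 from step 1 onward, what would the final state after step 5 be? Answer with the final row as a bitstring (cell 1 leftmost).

(re-executing steps 1..5 under rule 90; state before step 1: 01111110)
1. -> 11000011
2. -> 01100110
3. -> 11111111
4. -> 00000000
5. -> 00000000

00000000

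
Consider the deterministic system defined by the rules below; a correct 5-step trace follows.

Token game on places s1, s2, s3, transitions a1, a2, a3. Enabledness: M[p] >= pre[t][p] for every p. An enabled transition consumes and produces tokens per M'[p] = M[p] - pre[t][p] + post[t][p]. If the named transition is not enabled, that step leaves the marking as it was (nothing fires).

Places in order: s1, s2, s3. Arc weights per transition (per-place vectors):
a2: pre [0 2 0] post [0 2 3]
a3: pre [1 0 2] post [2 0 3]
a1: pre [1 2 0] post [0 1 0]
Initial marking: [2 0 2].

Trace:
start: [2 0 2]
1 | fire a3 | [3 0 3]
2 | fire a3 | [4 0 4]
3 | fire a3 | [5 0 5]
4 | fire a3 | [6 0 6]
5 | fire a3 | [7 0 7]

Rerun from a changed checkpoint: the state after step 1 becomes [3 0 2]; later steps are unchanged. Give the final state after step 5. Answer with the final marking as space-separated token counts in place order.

7 0 6

state after step 1 := [3 0 2]
2 | fire a3 | [4 0 3]
3 | fire a3 | [5 0 4]
4 | fire a3 | [6 0 5]
5 | fire a3 | [7 0 6]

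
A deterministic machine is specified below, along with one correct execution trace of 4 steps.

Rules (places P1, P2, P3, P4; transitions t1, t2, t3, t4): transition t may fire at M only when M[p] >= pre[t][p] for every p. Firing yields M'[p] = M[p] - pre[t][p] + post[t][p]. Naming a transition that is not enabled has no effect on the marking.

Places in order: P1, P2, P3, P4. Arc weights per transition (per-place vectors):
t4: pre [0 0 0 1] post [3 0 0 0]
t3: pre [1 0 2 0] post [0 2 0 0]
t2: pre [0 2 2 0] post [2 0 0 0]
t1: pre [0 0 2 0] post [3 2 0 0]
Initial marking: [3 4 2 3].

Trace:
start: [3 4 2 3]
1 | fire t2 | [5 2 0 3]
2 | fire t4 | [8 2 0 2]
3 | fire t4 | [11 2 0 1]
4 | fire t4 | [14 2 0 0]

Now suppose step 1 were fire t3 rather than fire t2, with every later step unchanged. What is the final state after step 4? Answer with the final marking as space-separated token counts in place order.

(re-executing from step 1 with the substitution; state before step 1: [3 4 2 3])
1 | fire t3 | [2 6 0 3]
2 | fire t4 | [5 6 0 2]
3 | fire t4 | [8 6 0 1]
4 | fire t4 | [11 6 0 0]

11 6 0 0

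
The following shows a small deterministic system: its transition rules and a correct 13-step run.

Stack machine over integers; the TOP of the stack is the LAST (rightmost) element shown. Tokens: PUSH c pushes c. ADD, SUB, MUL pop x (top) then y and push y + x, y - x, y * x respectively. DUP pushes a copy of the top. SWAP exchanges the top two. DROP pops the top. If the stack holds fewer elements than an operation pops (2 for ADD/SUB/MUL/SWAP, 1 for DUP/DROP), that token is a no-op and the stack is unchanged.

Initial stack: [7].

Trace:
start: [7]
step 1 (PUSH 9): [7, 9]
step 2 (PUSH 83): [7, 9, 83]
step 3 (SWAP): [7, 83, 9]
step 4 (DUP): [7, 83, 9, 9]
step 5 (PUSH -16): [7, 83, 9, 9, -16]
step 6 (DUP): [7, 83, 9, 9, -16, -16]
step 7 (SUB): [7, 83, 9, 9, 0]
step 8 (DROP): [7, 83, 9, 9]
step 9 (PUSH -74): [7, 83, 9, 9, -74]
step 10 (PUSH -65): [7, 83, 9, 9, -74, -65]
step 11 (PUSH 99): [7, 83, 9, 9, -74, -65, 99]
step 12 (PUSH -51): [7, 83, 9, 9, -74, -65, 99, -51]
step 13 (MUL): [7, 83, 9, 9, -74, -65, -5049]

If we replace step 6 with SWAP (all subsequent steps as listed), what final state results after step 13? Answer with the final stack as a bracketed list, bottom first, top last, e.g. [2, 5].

(re-executing from step 6 with the substitution; state before step 6: [7, 83, 9, 9, -16])
step 6 (SWAP): [7, 83, 9, -16, 9]
step 7 (SUB): [7, 83, 9, -25]
step 8 (DROP): [7, 83, 9]
step 9 (PUSH -74): [7, 83, 9, -74]
step 10 (PUSH -65): [7, 83, 9, -74, -65]
step 11 (PUSH 99): [7, 83, 9, -74, -65, 99]
step 12 (PUSH -51): [7, 83, 9, -74, -65, 99, -51]
step 13 (MUL): [7, 83, 9, -74, -65, -5049]

[7, 83, 9, -74, -65, -5049]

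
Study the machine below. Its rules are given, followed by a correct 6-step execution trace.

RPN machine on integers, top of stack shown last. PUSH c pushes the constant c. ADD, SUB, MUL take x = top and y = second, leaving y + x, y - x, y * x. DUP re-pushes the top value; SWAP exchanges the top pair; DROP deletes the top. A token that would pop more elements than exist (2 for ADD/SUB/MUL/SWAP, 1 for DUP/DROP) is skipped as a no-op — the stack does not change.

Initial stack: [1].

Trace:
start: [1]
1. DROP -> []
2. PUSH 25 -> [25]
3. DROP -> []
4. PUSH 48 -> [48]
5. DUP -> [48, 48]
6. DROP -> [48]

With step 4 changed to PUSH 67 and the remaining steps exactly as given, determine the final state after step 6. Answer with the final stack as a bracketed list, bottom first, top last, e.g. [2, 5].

(re-executing from step 4 with the substitution; state before step 4: [])
4. PUSH 67 -> [67]
5. DUP -> [67, 67]
6. DROP -> [67]

[67]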